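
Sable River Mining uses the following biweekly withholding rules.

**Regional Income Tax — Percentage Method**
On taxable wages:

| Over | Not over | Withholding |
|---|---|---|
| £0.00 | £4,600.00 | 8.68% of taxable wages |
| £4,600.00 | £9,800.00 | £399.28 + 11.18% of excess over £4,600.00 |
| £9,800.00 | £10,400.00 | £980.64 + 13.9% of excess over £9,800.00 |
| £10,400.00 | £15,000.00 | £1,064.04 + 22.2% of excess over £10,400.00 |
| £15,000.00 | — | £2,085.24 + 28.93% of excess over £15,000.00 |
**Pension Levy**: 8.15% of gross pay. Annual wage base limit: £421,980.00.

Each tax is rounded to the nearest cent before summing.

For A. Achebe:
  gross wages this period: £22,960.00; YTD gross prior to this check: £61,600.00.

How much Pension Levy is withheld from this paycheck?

Pension Levy: 8.15% × £22,960.00 = £1,871.24

£1,871.24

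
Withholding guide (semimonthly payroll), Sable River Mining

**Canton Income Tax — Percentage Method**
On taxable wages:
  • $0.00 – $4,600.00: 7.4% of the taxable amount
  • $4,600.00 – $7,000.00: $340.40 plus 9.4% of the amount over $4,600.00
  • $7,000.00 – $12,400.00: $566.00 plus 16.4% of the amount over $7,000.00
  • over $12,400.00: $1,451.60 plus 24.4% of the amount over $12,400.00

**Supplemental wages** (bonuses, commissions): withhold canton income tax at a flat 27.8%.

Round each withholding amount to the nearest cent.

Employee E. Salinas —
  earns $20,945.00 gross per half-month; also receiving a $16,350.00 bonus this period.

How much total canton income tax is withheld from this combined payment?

$8,081.88

Canton Income Tax: taxable = $20,945.00
  $1,451.60 + 24.4% × ($20,945.00 − $12,400.00) = $1,451.60 + 24.4% × $8,545.00 = $3,536.58
Supplemental (27.8% flat on bonus): 27.8% × $16,350.00 = $4,545.30
Total canton income tax: $3,536.58 + $4,545.30 = $8,081.88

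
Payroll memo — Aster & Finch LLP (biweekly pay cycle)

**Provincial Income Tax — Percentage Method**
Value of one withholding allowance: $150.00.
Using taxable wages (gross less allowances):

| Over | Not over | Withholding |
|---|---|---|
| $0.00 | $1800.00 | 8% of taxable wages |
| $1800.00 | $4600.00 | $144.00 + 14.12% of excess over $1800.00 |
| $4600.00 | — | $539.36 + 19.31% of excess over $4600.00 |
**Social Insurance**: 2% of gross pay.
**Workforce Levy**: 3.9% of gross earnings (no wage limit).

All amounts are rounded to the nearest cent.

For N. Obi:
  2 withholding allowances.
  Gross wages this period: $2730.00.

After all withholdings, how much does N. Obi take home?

$2335.97

Provincial Income Tax: taxable = $2730.00 − 2×$150.00 = $2430.00
  $144.00 + 14.12% × ($2430.00 − $1800.00) = $144.00 + 14.12% × $630.00 = $232.96
Social Insurance: 2% × $2730.00 = $54.60
Workforce Levy: 3.9% × $2730.00 = $106.47
Total withheld: $232.96 + $54.60 + $106.47 = $394.03
Net pay: $2730.00 − $394.03 = $2335.97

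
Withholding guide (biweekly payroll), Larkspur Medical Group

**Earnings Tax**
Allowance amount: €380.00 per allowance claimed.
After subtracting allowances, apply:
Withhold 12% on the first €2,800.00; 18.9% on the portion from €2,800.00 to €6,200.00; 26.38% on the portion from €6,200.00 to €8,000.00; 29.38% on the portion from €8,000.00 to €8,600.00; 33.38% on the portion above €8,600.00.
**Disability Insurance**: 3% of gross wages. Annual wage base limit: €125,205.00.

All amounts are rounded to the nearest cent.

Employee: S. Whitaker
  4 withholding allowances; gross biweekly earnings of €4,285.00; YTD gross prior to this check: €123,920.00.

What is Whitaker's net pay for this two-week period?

Earnings Tax: taxable = €4,285.00 − 4×€380.00 = €2,765.00
  12% × €2,765.00 = €331.80
Disability Insurance: cap €125,205.00 − YTD €123,920.00 = €1,285.00 subject; 3% × €1,285.00 = €38.55
Total withheld: €331.80 + €38.55 = €370.35
Net pay: €4,285.00 − €370.35 = €3,914.65

€3,914.65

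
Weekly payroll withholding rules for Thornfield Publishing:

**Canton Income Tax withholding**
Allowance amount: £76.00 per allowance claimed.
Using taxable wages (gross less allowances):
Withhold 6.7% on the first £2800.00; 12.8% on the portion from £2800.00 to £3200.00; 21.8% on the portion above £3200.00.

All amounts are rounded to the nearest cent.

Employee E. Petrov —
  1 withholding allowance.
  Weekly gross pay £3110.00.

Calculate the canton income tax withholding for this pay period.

Canton Income Tax: taxable = £3110.00 − 1×£76.00 = £3034.00
  £187.60 + 12.8% × (£3034.00 − £2800.00) = £187.60 + 12.8% × £234.00 = £217.55

£217.55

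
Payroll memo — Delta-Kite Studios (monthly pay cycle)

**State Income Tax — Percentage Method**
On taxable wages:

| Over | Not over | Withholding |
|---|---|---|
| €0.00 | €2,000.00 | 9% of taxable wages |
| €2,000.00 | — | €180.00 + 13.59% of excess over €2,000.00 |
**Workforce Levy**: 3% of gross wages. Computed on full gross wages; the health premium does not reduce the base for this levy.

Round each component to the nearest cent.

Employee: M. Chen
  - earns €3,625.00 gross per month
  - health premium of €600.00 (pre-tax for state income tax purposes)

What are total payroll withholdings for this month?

State Income Tax: taxable = €3,625.00 − €600.00 = €3,025.00
  €180.00 + 13.59% × (€3,025.00 − €2,000.00) = €180.00 + 13.59% × €1,025.00 = €319.30
Workforce Levy: 3% × €3,625.00 = €108.75
Total: €319.30 + €108.75 = €428.05

€428.05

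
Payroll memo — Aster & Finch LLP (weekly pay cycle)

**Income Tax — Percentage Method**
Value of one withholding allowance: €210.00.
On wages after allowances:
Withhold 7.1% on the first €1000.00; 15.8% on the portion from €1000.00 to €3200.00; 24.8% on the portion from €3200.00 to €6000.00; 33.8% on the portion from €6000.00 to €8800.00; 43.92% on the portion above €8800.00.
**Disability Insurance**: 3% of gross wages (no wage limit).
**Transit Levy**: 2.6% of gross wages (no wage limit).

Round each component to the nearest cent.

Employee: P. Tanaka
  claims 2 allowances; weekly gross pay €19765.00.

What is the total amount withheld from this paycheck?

Income Tax: taxable = €19765.00 − 2×€210.00 = €19345.00
  €2059.40 + 43.92% × (€19345.00 − €8800.00) = €2059.40 + 43.92% × €10545.00 = €6690.76
Disability Insurance: 3% × €19765.00 = €592.95
Transit Levy: 2.6% × €19765.00 = €513.89
Total: €6690.76 + €592.95 + €513.89 = €7797.60

€7797.60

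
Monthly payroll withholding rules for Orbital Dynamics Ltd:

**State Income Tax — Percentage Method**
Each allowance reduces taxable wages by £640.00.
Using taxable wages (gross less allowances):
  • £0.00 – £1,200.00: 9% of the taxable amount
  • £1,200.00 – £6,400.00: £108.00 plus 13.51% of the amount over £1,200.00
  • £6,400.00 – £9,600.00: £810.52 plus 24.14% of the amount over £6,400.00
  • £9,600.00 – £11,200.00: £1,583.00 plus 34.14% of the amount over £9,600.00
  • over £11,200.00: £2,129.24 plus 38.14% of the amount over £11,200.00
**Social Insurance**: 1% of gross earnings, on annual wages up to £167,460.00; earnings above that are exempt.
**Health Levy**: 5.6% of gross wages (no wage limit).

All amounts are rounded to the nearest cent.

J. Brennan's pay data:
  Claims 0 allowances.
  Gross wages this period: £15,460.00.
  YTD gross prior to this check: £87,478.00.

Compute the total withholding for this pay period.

£4,774.36

State Income Tax: taxable = £15,460.00
  £2,129.24 + 38.14% × (£15,460.00 − £11,200.00) = £2,129.24 + 38.14% × £4,260.00 = £3,754.00
Social Insurance: 1% × £15,460.00 = £154.60
Health Levy: 5.6% × £15,460.00 = £865.76
Total: £3,754.00 + £154.60 + £865.76 = £4,774.36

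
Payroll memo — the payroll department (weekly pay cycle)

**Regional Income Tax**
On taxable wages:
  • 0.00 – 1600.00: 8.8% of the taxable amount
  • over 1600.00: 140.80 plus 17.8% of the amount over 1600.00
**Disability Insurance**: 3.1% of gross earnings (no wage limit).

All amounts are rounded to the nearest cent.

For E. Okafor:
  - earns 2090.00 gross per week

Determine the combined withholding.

Regional Income Tax: taxable = 2090.00
  140.80 + 17.8% × (2090.00 − 1600.00) = 140.80 + 17.8% × 490.00 = 228.02
Disability Insurance: 3.1% × 2090.00 = 64.79
Total: 228.02 + 64.79 = 292.81

292.81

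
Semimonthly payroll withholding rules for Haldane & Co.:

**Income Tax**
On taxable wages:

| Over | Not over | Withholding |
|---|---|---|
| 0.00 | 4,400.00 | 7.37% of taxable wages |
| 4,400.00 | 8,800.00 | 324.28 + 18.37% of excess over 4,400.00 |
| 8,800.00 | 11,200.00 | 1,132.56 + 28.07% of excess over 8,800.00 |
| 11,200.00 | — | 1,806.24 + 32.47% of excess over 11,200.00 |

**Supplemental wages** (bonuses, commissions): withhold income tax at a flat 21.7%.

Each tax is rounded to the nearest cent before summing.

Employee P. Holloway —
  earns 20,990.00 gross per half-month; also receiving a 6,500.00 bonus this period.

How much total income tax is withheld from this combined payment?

6,395.55

Income Tax: taxable = 20,990.00
  1,806.24 + 32.47% × (20,990.00 − 11,200.00) = 1,806.24 + 32.47% × 9,790.00 = 4,985.05
Supplemental (21.7% flat on bonus): 21.7% × 6,500.00 = 1,410.50
Total income tax: 4,985.05 + 1,410.50 = 6,395.55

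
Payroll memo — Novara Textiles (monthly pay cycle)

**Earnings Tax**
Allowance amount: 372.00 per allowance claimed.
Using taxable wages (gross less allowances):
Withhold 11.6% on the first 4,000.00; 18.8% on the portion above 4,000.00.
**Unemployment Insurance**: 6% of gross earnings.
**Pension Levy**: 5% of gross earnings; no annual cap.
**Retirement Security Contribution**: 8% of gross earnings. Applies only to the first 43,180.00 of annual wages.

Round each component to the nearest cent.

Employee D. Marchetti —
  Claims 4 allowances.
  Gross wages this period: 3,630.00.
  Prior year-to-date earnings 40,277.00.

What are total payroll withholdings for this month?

Earnings Tax: taxable = 3,630.00 − 4×372.00 = 2,142.00
  11.6% × 2,142.00 = 248.47
Unemployment Insurance: 6% × 3,630.00 = 217.80
Pension Levy: 5% × 3,630.00 = 181.50
Retirement Security Contribution: cap 43,180.00 − YTD 40,277.00 = 2,903.00 subject; 8% × 2,903.00 = 232.24
Total: 248.47 + 217.80 + 181.50 + 232.24 = 880.01

880.01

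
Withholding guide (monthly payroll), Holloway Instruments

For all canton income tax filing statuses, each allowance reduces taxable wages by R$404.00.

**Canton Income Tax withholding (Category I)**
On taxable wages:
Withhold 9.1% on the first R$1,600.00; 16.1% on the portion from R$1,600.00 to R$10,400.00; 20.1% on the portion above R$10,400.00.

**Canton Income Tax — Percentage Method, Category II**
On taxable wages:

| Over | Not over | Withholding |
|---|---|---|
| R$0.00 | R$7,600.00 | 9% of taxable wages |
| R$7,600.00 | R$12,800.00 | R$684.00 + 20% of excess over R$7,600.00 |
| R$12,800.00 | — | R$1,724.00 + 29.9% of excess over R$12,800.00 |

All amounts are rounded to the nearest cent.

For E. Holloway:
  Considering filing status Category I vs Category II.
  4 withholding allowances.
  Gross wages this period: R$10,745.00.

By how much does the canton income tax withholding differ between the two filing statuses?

R$367.97

Canton Income Tax (Category I): taxable = R$10,745.00 − 4×R$404.00 = R$9,129.00
  R$145.60 + 16.1% × (R$9,129.00 − R$1,600.00) = R$145.60 + 16.1% × R$7,529.00 = R$1,357.77
Canton Income Tax (Category II): taxable = R$10,745.00 − 4×R$404.00 = R$9,129.00
  R$684.00 + 20% × (R$9,129.00 − R$7,600.00) = R$684.00 + 20% × R$1,529.00 = R$989.80
Difference: |R$1,357.77 − R$989.80| = R$367.97 (higher under Category I)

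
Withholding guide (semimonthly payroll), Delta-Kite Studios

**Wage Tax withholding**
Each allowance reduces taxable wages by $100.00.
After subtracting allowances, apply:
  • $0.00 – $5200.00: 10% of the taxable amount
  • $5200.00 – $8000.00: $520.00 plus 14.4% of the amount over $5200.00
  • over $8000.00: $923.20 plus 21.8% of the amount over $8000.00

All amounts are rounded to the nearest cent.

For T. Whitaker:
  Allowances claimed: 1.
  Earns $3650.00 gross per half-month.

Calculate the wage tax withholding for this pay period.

Wage Tax: taxable = $3650.00 − 1×$100.00 = $3550.00
  10% × $3550.00 = $355.00

$355.00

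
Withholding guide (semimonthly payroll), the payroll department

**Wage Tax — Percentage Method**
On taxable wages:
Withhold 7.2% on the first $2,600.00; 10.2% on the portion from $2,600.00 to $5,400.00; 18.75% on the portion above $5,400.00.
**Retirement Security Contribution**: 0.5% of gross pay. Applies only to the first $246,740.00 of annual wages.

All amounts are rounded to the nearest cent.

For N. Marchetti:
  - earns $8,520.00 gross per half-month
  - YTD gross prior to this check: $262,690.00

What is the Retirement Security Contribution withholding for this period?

$0.00

Retirement Security Contribution: YTD $262,690.00 ≥ cap $246,740.00 → $0.00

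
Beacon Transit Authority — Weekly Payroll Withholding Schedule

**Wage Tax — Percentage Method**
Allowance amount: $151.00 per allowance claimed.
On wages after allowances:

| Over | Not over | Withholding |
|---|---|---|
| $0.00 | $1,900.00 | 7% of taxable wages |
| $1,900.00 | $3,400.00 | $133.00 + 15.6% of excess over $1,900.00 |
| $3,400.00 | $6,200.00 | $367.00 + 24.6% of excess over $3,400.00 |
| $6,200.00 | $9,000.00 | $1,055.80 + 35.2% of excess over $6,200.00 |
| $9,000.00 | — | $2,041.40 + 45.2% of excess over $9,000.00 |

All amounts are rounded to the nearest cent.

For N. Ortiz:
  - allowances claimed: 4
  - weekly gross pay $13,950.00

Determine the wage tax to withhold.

Wage Tax: taxable = $13,950.00 − 4×$151.00 = $13,346.00
  $2,041.40 + 45.2% × ($13,346.00 − $9,000.00) = $2,041.40 + 45.2% × $4,346.00 = $4,005.79

$4,005.79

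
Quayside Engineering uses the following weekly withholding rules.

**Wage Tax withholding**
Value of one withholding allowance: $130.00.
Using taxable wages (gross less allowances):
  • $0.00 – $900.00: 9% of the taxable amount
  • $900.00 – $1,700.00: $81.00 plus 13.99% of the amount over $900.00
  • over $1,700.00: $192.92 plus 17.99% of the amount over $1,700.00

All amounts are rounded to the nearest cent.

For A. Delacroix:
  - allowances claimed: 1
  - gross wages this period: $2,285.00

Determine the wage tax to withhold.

$274.77

Wage Tax: taxable = $2,285.00 − 1×$130.00 = $2,155.00
  $192.92 + 17.99% × ($2,155.00 − $1,700.00) = $192.92 + 17.99% × $455.00 = $274.77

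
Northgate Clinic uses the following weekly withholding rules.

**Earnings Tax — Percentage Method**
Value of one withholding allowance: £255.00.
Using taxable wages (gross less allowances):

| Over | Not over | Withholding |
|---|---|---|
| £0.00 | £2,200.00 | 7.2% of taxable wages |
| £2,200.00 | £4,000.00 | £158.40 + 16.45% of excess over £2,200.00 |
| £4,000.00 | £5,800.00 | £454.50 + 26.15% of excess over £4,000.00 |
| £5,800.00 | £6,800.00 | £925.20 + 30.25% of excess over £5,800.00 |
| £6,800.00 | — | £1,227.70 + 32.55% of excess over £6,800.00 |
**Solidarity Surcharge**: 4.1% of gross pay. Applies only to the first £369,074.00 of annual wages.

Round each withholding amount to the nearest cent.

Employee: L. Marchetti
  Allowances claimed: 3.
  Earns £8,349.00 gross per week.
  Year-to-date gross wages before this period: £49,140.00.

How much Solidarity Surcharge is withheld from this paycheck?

£342.31

Solidarity Surcharge: 4.1% × £8,349.00 = £342.31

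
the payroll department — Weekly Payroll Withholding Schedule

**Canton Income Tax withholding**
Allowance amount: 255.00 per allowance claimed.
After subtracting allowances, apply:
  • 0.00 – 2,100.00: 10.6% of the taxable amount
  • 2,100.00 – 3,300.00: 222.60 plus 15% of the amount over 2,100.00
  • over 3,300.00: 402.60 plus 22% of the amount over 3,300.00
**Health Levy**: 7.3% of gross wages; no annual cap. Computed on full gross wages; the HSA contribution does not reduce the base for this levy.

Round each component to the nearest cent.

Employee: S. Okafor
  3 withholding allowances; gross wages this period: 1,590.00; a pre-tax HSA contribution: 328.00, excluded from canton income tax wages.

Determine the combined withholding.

168.75

Canton Income Tax: taxable = 1,590.00 − 328.00 − 3×255.00 = 497.00
  10.6% × 497.00 = 52.68
Health Levy: 7.3% × 1,590.00 = 116.07
Total: 52.68 + 116.07 = 168.75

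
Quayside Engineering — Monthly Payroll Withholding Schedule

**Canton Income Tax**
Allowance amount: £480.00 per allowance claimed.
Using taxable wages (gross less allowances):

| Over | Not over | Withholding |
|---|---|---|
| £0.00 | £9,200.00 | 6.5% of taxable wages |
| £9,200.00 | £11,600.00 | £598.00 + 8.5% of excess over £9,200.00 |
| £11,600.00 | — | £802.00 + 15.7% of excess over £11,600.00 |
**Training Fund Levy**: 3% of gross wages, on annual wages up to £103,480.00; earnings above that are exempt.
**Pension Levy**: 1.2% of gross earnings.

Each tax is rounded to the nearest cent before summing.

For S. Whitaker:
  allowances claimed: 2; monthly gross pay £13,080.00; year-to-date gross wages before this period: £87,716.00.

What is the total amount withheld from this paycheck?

Canton Income Tax: taxable = £13,080.00 − 2×£480.00 = £12,120.00
  £802.00 + 15.7% × (£12,120.00 − £11,600.00) = £802.00 + 15.7% × £520.00 = £883.64
Training Fund Levy: 3% × £13,080.00 = £392.40
Pension Levy: 1.2% × £13,080.00 = £156.96
Total: £883.64 + £392.40 + £156.96 = £1,433.00

£1,433.00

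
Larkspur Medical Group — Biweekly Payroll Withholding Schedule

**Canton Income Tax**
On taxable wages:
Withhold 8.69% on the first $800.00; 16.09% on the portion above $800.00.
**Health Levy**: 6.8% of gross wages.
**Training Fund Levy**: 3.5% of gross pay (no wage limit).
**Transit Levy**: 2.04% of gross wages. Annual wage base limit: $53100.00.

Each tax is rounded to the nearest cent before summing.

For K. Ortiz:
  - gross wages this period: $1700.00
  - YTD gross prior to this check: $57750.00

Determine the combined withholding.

Canton Income Tax: taxable = $1700.00
  $69.52 + 16.09% × ($1700.00 − $800.00) = $69.52 + 16.09% × $900.00 = $214.33
Health Levy: 6.8% × $1700.00 = $115.60
Training Fund Levy: 3.5% × $1700.00 = $59.50
Transit Levy: YTD $57750.00 ≥ cap $53100.00 → $0.00
Total: $214.33 + $115.60 + $59.50 + $0.00 = $389.43

$389.43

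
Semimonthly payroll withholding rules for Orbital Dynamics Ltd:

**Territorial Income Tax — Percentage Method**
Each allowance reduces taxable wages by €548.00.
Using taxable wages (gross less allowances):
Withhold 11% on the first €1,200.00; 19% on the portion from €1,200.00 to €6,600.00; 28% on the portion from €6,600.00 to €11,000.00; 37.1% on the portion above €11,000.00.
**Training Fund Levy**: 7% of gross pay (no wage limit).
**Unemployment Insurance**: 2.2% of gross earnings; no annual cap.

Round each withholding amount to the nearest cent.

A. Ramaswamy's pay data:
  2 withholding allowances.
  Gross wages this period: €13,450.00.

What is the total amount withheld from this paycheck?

Territorial Income Tax: taxable = €13,450.00 − 2×€548.00 = €12,354.00
  €2,390.00 + 37.1% × (€12,354.00 − €11,000.00) = €2,390.00 + 37.1% × €1,354.00 = €2,892.33
Training Fund Levy: 7% × €13,450.00 = €941.50
Unemployment Insurance: 2.2% × €13,450.00 = €295.90
Total: €2,892.33 + €941.50 + €295.90 = €4,129.73

€4,129.73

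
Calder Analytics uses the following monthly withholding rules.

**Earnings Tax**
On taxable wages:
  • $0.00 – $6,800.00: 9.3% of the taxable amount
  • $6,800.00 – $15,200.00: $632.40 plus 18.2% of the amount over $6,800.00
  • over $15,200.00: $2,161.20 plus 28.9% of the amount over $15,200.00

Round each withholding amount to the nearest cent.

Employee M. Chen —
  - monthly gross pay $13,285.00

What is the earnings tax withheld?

$1,812.67

Earnings Tax: taxable = $13,285.00
  $632.40 + 18.2% × ($13,285.00 − $6,800.00) = $632.40 + 18.2% × $6,485.00 = $1,812.67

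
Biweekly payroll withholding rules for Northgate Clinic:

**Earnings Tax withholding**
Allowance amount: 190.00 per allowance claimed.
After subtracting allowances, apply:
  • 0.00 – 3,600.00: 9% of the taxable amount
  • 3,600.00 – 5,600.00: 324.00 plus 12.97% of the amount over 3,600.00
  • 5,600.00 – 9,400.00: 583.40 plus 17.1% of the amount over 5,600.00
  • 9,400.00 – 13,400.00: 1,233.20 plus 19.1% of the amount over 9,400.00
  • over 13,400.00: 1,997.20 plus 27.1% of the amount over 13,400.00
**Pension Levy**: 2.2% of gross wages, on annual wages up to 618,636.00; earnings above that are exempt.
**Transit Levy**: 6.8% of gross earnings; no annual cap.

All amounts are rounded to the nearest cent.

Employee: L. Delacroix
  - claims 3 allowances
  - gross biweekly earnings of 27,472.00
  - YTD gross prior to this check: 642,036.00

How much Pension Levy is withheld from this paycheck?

0.00

Pension Levy: YTD 642,036.00 ≥ cap 618,636.00 → 0.00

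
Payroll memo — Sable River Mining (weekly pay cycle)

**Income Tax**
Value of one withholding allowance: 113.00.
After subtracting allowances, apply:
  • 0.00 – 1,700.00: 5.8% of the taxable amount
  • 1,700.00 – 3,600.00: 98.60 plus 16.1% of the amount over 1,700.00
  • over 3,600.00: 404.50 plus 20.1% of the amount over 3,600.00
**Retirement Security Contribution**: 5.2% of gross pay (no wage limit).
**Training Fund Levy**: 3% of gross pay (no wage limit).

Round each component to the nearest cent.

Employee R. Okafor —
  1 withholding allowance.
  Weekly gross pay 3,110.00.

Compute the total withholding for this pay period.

Income Tax: taxable = 3,110.00 − 1×113.00 = 2,997.00
  98.60 + 16.1% × (2,997.00 − 1,700.00) = 98.60 + 16.1% × 1,297.00 = 307.42
Retirement Security Contribution: 5.2% × 3,110.00 = 161.72
Training Fund Levy: 3% × 3,110.00 = 93.30
Total: 307.42 + 161.72 + 93.30 = 562.44

562.44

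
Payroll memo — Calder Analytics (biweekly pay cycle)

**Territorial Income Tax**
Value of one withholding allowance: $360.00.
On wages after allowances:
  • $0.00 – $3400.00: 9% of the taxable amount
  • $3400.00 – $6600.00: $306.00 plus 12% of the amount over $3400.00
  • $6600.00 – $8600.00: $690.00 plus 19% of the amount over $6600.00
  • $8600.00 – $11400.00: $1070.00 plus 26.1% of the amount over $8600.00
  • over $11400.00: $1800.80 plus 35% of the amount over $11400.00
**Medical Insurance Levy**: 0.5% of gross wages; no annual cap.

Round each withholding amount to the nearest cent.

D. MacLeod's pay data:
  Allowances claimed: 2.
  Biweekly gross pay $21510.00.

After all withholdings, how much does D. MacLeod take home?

Territorial Income Tax: taxable = $21510.00 − 2×$360.00 = $20790.00
  $1800.80 + 35% × ($20790.00 − $11400.00) = $1800.80 + 35% × $9390.00 = $5087.30
Medical Insurance Levy: 0.5% × $21510.00 = $107.55
Total withheld: $5087.30 + $107.55 = $5194.85
Net pay: $21510.00 − $5194.85 = $16315.15

$16315.15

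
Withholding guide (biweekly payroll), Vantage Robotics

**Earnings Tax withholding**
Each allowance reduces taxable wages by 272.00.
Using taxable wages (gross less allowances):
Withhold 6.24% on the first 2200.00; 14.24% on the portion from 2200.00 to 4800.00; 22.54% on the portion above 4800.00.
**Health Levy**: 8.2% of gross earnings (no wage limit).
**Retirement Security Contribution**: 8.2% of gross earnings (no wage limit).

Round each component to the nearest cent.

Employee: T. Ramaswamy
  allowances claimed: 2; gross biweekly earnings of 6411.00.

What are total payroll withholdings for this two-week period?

1799.42

Earnings Tax: taxable = 6411.00 − 2×272.00 = 5867.00
  507.52 + 22.54% × (5867.00 − 4800.00) = 507.52 + 22.54% × 1067.00 = 748.02
Health Levy: 8.2% × 6411.00 = 525.70
Retirement Security Contribution: 8.2% × 6411.00 = 525.70
Total: 748.02 + 525.70 + 525.70 = 1799.42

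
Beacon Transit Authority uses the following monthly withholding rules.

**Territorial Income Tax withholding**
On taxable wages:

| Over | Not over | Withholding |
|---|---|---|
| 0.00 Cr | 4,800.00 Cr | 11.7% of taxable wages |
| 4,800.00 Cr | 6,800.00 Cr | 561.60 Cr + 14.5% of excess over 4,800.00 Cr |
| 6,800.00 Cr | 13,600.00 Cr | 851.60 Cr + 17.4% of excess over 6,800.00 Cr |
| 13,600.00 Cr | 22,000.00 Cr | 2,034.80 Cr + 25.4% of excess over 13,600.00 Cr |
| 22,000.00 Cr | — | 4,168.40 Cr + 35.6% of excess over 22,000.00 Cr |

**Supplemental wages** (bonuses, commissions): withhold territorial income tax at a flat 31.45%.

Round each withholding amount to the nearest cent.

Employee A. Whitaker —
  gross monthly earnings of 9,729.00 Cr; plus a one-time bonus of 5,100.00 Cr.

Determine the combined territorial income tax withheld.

Territorial Income Tax: taxable = 9,729.00 Cr
  851.60 Cr + 17.4% × (9,729.00 Cr − 6,800.00 Cr) = 851.60 Cr + 17.4% × 2,929.00 Cr = 1,361.25 Cr
Supplemental (31.45% flat on bonus): 31.45% × 5,100.00 Cr = 1,603.95 Cr
Total territorial income tax: 1,361.25 Cr + 1,603.95 Cr = 2,965.20 Cr

2,965.20 Cr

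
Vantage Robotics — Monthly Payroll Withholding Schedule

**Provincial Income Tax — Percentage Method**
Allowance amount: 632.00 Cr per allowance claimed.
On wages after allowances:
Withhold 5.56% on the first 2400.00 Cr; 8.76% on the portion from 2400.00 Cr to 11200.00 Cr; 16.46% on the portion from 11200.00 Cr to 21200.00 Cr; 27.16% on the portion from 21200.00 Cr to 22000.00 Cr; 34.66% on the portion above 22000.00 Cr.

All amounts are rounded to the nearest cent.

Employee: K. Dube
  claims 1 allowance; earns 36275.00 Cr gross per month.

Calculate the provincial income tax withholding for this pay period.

7496.26 Cr

Provincial Income Tax: taxable = 36275.00 Cr − 1×632.00 Cr = 35643.00 Cr
  2767.60 Cr + 34.66% × (35643.00 Cr − 22000.00 Cr) = 2767.60 Cr + 34.66% × 13643.00 Cr = 7496.26 Cr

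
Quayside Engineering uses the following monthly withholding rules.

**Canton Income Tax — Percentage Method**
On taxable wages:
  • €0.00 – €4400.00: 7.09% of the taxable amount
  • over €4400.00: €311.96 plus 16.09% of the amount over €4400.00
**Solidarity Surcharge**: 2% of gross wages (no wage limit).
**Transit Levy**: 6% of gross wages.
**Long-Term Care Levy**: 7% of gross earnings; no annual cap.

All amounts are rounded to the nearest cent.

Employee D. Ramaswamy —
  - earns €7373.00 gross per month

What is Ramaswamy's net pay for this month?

€5476.73

Canton Income Tax: taxable = €7373.00
  €311.96 + 16.09% × (€7373.00 − €4400.00) = €311.96 + 16.09% × €2973.00 = €790.32
Solidarity Surcharge: 2% × €7373.00 = €147.46
Transit Levy: 6% × €7373.00 = €442.38
Long-Term Care Levy: 7% × €7373.00 = €516.11
Total withheld: €790.32 + €147.46 + €442.38 + €516.11 = €1896.27
Net pay: €7373.00 − €1896.27 = €5476.73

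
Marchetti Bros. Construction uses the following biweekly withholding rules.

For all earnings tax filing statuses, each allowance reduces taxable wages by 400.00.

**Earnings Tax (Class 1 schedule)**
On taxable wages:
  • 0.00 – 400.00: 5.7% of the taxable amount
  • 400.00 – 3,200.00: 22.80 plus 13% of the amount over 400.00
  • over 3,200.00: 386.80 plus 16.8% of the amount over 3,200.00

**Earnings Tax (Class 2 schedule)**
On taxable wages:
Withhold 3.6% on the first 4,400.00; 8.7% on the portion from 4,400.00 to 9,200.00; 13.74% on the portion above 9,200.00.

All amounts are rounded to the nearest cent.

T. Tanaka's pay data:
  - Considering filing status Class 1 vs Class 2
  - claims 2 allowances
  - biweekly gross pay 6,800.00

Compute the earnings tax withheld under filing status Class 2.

297.60

Earnings Tax (Class 2): taxable = 6,800.00 − 2×400.00 = 6,000.00
  158.40 + 8.7% × (6,000.00 − 4,400.00) = 158.40 + 8.7% × 1,600.00 = 297.60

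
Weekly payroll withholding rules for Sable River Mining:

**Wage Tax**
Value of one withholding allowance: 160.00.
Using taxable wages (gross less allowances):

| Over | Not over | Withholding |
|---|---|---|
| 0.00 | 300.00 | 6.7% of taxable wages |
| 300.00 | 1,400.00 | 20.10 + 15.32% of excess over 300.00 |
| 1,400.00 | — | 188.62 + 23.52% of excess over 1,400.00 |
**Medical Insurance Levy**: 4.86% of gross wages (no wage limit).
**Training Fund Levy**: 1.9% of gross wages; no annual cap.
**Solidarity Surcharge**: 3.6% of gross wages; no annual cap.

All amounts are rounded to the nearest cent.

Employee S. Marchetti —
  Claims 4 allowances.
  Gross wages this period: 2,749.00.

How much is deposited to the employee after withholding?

2,108.83

Wage Tax: taxable = 2,749.00 − 4×160.00 = 2,109.00
  188.62 + 23.52% × (2,109.00 − 1,400.00) = 188.62 + 23.52% × 709.00 = 355.38
Medical Insurance Levy: 4.86% × 2,749.00 = 133.60
Training Fund Levy: 1.9% × 2,749.00 = 52.23
Solidarity Surcharge: 3.6% × 2,749.00 = 98.96
Total withheld: 355.38 + 133.60 + 52.23 + 98.96 = 640.17
Net pay: 2,749.00 − 640.17 = 2,108.83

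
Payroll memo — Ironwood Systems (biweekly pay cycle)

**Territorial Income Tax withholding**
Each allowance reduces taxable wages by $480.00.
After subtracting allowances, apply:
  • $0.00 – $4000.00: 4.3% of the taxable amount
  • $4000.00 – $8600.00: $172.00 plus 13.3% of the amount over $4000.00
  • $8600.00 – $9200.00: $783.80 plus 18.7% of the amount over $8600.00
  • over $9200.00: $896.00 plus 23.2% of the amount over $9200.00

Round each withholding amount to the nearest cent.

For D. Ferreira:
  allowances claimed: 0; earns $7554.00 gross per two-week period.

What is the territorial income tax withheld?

Territorial Income Tax: taxable = $7554.00
  $172.00 + 13.3% × ($7554.00 − $4000.00) = $172.00 + 13.3% × $3554.00 = $644.68

$644.68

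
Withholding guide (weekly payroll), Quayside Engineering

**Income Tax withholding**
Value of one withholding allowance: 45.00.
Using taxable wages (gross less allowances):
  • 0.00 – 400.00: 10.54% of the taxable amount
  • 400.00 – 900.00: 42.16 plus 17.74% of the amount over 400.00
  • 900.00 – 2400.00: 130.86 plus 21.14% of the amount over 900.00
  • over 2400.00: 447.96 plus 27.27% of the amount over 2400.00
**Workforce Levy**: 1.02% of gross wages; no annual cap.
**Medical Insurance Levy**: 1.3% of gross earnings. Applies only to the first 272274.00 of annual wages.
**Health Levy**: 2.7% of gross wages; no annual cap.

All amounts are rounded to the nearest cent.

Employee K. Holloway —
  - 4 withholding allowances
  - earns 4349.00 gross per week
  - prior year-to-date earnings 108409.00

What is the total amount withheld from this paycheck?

Income Tax: taxable = 4349.00 − 4×45.00 = 4169.00
  447.96 + 27.27% × (4169.00 − 2400.00) = 447.96 + 27.27% × 1769.00 = 930.37
Workforce Levy: 1.02% × 4349.00 = 44.36
Medical Insurance Levy: 1.3% × 4349.00 = 56.54
Health Levy: 2.7% × 4349.00 = 117.42
Total: 930.37 + 44.36 + 56.54 + 117.42 = 1148.69

1148.69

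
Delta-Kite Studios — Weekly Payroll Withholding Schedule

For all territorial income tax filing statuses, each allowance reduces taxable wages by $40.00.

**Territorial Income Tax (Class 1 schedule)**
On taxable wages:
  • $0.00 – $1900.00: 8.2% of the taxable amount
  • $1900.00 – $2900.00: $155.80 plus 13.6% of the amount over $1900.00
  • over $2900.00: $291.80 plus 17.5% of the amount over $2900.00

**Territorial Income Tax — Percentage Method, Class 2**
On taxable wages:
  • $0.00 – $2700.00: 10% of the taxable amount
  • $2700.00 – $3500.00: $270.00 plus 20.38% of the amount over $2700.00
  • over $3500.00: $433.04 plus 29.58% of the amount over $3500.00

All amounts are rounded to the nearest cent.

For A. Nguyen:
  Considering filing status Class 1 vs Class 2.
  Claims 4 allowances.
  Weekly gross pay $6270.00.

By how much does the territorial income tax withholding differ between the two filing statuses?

Territorial Income Tax (Class 1): taxable = $6270.00 − 4×$40.00 = $6110.00
  $291.80 + 17.5% × ($6110.00 − $2900.00) = $291.80 + 17.5% × $3210.00 = $853.55
Territorial Income Tax (Class 2): taxable = $6270.00 − 4×$40.00 = $6110.00
  $433.04 + 29.58% × ($6110.00 − $3500.00) = $433.04 + 29.58% × $2610.00 = $1205.08
Difference: |$853.55 − $1205.08| = $351.53 (higher under Class 2)

$351.53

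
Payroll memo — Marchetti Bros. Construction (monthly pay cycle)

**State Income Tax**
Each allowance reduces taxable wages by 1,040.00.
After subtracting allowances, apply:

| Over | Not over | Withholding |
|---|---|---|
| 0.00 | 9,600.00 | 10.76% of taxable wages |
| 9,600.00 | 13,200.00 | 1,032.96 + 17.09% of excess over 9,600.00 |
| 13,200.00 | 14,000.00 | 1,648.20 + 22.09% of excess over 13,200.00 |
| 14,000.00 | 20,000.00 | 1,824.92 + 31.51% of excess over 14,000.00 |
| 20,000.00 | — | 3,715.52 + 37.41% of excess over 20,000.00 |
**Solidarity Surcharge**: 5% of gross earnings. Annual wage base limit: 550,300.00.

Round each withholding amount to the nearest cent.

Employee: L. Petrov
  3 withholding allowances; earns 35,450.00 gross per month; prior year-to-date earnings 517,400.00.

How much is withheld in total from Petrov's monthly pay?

State Income Tax: taxable = 35,450.00 − 3×1,040.00 = 32,330.00
  3,715.52 + 37.41% × (32,330.00 − 20,000.00) = 3,715.52 + 37.41% × 12,330.00 = 8,328.17
Solidarity Surcharge: cap 550,300.00 − YTD 517,400.00 = 32,900.00 subject; 5% × 32,900.00 = 1,645.00
Total: 8,328.17 + 1,645.00 = 9,973.17

9,973.17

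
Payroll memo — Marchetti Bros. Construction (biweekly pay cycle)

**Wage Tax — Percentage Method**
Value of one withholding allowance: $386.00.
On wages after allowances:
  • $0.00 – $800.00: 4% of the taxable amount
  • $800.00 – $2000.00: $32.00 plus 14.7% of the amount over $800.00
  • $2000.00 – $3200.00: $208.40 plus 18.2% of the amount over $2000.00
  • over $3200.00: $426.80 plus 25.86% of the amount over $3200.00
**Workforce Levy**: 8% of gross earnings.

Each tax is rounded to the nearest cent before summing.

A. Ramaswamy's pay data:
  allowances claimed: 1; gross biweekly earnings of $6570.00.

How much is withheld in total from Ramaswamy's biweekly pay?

$1724.06

Wage Tax: taxable = $6570.00 − 1×$386.00 = $6184.00
  $426.80 + 25.86% × ($6184.00 − $3200.00) = $426.80 + 25.86% × $2984.00 = $1198.46
Workforce Levy: 8% × $6570.00 = $525.60
Total: $1198.46 + $525.60 = $1724.06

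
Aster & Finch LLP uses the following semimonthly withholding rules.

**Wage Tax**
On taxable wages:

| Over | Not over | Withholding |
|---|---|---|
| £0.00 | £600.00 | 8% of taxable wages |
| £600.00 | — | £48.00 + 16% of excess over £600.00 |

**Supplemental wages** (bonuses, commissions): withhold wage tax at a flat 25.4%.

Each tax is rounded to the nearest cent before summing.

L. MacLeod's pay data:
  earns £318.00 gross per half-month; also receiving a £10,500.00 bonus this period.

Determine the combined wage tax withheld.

£2,692.44

Wage Tax: taxable = £318.00
  8% × £318.00 = £25.44
Supplemental (25.4% flat on bonus): 25.4% × £10,500.00 = £2,667.00
Total wage tax: £25.44 + £2,667.00 = £2,692.44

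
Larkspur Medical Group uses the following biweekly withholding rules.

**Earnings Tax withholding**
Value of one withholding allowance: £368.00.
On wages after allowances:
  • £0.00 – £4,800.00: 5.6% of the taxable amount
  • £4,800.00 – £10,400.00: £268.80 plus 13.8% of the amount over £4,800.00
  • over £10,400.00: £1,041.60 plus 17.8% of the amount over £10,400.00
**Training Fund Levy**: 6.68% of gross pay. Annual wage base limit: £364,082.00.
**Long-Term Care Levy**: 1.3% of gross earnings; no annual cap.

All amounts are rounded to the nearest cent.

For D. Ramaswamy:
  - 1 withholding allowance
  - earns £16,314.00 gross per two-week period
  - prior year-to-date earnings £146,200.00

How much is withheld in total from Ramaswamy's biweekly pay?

Earnings Tax: taxable = £16,314.00 − 1×£368.00 = £15,946.00
  £1,041.60 + 17.8% × (£15,946.00 − £10,400.00) = £1,041.60 + 17.8% × £5,546.00 = £2,028.79
Training Fund Levy: 6.68% × £16,314.00 = £1,089.78
Long-Term Care Levy: 1.3% × £16,314.00 = £212.08
Total: £2,028.79 + £1,089.78 + £212.08 = £3,330.65

£3,330.65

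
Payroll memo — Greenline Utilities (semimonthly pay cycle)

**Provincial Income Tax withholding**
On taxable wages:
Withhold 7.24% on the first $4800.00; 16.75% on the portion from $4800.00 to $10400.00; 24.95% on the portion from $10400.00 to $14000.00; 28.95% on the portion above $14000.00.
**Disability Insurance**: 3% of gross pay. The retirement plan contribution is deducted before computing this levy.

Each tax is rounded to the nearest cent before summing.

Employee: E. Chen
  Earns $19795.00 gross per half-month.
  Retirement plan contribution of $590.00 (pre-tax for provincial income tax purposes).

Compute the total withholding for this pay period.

$4266.72

Provincial Income Tax: taxable = $19795.00 − $590.00 = $19205.00
  $2183.72 + 28.95% × ($19205.00 − $14000.00) = $2183.72 + 28.95% × $5205.00 = $3690.57
Disability Insurance: 3% × $19205.00 = $576.15
Total: $3690.57 + $576.15 = $4266.72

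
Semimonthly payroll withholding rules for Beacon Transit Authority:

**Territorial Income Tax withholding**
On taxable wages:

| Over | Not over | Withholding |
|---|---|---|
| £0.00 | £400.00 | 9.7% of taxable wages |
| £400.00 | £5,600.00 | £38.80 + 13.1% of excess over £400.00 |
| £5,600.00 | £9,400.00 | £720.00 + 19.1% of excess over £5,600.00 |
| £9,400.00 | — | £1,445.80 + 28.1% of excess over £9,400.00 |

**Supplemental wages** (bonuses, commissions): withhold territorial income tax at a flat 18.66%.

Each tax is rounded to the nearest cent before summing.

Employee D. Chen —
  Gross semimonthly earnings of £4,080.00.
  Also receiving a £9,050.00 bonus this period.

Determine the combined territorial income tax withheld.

Territorial Income Tax: taxable = £4,080.00
  £38.80 + 13.1% × (£4,080.00 − £400.00) = £38.80 + 13.1% × £3,680.00 = £520.88
Supplemental (18.66% flat on bonus): 18.66% × £9,050.00 = £1,688.73
Total territorial income tax: £520.88 + £1,688.73 = £2,209.61

£2,209.61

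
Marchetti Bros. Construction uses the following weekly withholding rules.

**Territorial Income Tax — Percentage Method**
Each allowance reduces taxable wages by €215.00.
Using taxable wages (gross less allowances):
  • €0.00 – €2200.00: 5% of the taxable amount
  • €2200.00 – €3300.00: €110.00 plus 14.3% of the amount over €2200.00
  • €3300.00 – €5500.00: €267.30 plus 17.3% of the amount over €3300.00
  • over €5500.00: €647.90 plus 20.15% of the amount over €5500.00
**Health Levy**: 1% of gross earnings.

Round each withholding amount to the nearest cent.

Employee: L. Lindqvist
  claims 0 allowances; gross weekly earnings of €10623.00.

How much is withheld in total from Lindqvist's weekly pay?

€1786.41

Territorial Income Tax: taxable = €10623.00
  €647.90 + 20.15% × (€10623.00 − €5500.00) = €647.90 + 20.15% × €5123.00 = €1680.18
Health Levy: 1% × €10623.00 = €106.23
Total: €1680.18 + €106.23 = €1786.41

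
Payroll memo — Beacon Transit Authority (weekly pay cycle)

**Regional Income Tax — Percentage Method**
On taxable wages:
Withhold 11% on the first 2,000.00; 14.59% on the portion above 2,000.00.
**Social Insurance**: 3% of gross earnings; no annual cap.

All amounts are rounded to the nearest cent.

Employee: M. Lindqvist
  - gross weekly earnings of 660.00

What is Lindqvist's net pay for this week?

Regional Income Tax: taxable = 660.00
  11% × 660.00 = 72.60
Social Insurance: 3% × 660.00 = 19.80
Total withheld: 72.60 + 19.80 = 92.40
Net pay: 660.00 − 92.40 = 567.60

567.60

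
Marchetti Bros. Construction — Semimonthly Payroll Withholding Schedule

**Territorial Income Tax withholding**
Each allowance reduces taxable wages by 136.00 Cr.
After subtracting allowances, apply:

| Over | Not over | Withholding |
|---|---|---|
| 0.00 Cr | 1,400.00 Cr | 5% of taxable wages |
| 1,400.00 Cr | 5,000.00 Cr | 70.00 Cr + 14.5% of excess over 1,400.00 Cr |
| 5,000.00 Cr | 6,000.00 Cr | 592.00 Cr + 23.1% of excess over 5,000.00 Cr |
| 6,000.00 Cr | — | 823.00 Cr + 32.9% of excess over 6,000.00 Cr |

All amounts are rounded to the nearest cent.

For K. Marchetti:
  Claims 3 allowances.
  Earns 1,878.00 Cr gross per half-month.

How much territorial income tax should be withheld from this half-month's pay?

Territorial Income Tax: taxable = 1,878.00 Cr − 3×136.00 Cr = 1,470.00 Cr
  70.00 Cr + 14.5% × (1,470.00 Cr − 1,400.00 Cr) = 70.00 Cr + 14.5% × 70.00 Cr = 80.15 Cr

80.15 Cr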